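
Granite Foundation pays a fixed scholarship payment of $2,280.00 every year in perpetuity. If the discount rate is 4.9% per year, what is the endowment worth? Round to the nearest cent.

$46530.61

Level perpetuity: PV = C / r = $2,280.00 / 0.049 = $46,530.61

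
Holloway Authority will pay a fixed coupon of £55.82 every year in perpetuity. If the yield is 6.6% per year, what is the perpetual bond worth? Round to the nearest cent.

Level perpetuity: PV = C / r = £55.82 / 0.066 = £845.76

£845.76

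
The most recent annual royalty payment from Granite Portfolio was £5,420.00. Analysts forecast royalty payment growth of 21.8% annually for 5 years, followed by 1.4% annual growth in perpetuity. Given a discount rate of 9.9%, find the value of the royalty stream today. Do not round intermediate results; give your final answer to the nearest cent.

D_1 = 6601.56000
D_2 = 8040.70008
D_3 = 9793.57270
D_4 = 11928.57155
D_5 = 14529.00014
Terminal value at year 5: TV = D_5×(1+g_2)/(r−g_2) = 14732.40614/0.085 = 173322.42523
P_0 = D_1/(1+r)^1 + D_2/(1+r)^2 + D_3/(1+r)^3 + D_4/(1+r)^4 + D_5/(1+r)^5 + TV/(1+r)^5
    = 6006.87898 + 6657.30537 + 7378.16009 + 8177.06914 + 9062.48427 + 108110.10650 = 145392.00436

£145392.00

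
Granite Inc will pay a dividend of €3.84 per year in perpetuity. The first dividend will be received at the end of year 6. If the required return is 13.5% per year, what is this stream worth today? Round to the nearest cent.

Value at end of year 5: C / r = €3.84 / 0.135 = €28.4444
Discount to today: PV = €28.4444 / (1 + 0.135)^5 = €28.4444 / 1.883559 = €15.10

€15.10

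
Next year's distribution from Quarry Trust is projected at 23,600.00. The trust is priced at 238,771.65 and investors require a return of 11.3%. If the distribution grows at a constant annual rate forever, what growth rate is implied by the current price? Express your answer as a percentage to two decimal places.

P = D₁/(r−g) ⇒ g = r − D₁/P = 0.113 − 23,600.00/238,771.65 = 0.014161

1.42%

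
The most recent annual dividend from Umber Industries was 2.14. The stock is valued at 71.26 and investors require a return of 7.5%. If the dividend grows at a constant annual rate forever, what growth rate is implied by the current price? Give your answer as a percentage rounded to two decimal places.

4.37%

P = D₀(1+g)/(r−g) ⇒ P(r−g) = D₀(1+g) ⇒ g(P+D₀) = P·r − D₀
g = (P·r − D₀)/(P + D₀) = (71.26×0.075 − 2.14) / (71.26 + 2.14) = 0.043658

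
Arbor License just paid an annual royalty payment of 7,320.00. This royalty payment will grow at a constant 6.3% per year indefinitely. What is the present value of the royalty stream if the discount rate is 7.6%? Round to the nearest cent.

D₁ = D₀ × (1 + g) = 7,320.00 × 1.063 = 7,781.1600
Growing perpetuity: P = D₁ / (r − g) = 7,781.1600 / (0.076 − 0.063) = 598,550.77

598550.77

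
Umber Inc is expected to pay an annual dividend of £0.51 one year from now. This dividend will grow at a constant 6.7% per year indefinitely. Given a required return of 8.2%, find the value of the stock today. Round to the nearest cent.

Growing perpetuity: P = D₁ / (r − g) = £0.5100 / (0.082 − 0.067) = £34.00

£34.00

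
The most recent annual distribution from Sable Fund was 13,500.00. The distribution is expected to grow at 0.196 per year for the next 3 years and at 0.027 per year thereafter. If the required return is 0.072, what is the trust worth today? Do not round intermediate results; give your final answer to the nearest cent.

478472.02

D_1 = 16146.00000
D_2 = 19310.61600
D_3 = 23095.49674
Terminal value at year 3: TV = D_3×(1+g_2)/(r−g_2) = 23719.07515/0.045 = 527090.55884
P_0 = D_1/(1+r)^1 + D_2/(1+r)^2 + D_3/(1+r)^3 + TV/(1+r)^3
    = 15061.56716 + 16803.76337 + 18747.48226 + 427859.20631 = 478472.01910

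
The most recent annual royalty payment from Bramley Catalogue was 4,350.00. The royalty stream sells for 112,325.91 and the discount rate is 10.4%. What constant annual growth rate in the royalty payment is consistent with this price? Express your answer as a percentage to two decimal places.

6.28%

P = D₀(1+g)/(r−g) ⇒ P(r−g) = D₀(1+g) ⇒ g(P+D₀) = P·r − D₀
g = (P·r − D₀)/(P + D₀) = (112,325.91×0.104 − 4,350.00) / (112,325.91 + 4,350.00) = 0.062840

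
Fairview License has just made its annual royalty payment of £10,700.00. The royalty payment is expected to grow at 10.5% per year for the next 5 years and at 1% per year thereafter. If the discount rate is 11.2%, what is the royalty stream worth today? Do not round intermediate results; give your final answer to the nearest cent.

D_1 = 11823.50000
D_2 = 13064.96750
D_3 = 14436.78909
D_4 = 15952.65194
D_5 = 17627.68040
Terminal value at year 5: TV = D_5×(1+g_2)/(r−g_2) = 17803.95720/0.102 = 174548.60000
P_0 = D_1/(1+r)^1 + D_2/(1+r)^2 + D_3/(1+r)^3 + D_4/(1+r)^4 + D_5/(1+r)^5 + TV/(1+r)^5
    = 10632.64388 + 10565.71177 + 10499.20100 + 10433.10891 + 10367.43286 + 102657.91362 = 155156.01204

£155156.01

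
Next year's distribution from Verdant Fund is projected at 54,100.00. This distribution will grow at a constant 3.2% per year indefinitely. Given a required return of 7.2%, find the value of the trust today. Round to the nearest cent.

1352500.00

Growing perpetuity: P = D₁ / (r − g) = 54,100.0000 / (0.072 − 0.032) = 1,352,500.00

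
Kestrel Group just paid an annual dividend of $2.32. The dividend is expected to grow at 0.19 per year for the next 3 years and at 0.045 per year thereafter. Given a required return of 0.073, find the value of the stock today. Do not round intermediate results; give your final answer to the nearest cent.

$126.70

D_1 = 2.76080
D_2 = 3.28535
D_3 = 3.90957
Terminal value at year 3: TV = D_3×(1+g_2)/(r−g_2) = 4.08550/0.028 = 145.91070
P_0 = D_1/(1+r)^1 + D_2/(1+r)^2 + D_3/(1+r)^3 + TV/(1+r)^3
    = 2.57297 + 2.85353 + 3.16468 + 118.11035 = 126.70153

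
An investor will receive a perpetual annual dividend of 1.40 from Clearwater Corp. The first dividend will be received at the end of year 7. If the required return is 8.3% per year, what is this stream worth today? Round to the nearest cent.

Value at end of year 6: C / r = 1.40 / 0.083 = 16.8675
Discount to today: PV = 16.8675 / (1 + 0.083)^6 = 16.8675 / 1.613507 = 10.45

10.45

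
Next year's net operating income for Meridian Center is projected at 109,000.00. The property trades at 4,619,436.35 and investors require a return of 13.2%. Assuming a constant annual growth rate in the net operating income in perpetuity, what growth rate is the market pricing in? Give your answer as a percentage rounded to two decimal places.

10.84%

P = D₁/(r−g) ⇒ g = r − D₁/P = 0.132 − 109,000.00/4,619,436.35 = 0.108404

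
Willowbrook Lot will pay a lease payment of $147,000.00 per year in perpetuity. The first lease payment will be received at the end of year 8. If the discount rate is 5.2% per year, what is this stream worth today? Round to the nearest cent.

Value at end of year 7: C / r = $147,000.00 / 0.052 = $2,826,923.0769
Discount to today: PV = $2,826,923.0769 / (1 + 0.052)^7 = $2,826,923.0769 / 1.425969 = $1,982,457.17

$1982457.17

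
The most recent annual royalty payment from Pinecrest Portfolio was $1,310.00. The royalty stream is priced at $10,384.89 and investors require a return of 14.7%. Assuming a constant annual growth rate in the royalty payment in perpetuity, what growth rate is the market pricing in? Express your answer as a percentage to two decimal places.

1.85%

P = D₀(1+g)/(r−g) ⇒ P(r−g) = D₀(1+g) ⇒ g(P+D₀) = P·r − D₀
g = (P·r − D₀)/(P + D₀) = ($10,384.89×0.147 − $1,310.00) / ($10,384.89 + $1,310.00) = 0.018519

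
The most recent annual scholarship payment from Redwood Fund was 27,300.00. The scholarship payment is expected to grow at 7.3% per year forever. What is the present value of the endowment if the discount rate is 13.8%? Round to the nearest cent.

450660.00

D₁ = D₀ × (1 + g) = 27,300.00 × 1.073 = 29,292.9000
Growing perpetuity: P = D₁ / (r − g) = 29,292.9000 / (0.138 − 0.073) = 450,660.00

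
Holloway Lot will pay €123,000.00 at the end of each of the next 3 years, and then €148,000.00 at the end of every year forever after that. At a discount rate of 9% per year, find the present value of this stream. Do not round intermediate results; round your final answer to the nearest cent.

€1581162.08

PV of 3-year annuity: €123,000.00 × [1 − (1+0.09)^−3] / 0.09 = 311349.24392
Perpetuity value at year 3: €148,000.00 / 0.09 = 1644444.44444
PV of perpetuity: 1644444.44444 / (1+0.09)^3 = 1269812.83388
Total PV = 311349.24392 + 1269812.83388 = 1581162.07779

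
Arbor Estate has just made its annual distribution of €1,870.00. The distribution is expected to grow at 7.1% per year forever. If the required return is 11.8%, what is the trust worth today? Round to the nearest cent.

€42612.13

D₁ = D₀ × (1 + g) = €1,870.00 × 1.071 = €2,002.7700
Growing perpetuity: P = D₁ / (r − g) = €2,002.7700 / (0.118 − 0.071) = €42,612.13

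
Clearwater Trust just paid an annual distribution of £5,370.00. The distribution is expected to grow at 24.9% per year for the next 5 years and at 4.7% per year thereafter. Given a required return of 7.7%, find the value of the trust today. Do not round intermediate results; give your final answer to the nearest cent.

£435930.39

D_1 = 6707.13000
D_2 = 8377.20537
D_3 = 10463.12951
D_4 = 13068.44875
D_5 = 16322.49249
Terminal value at year 5: TV = D_5×(1+g_2)/(r−g_2) = 17089.64964/0.03 = 569654.98805
P_0 = D_1/(1+r)^1 + D_2/(1+r)^2 + D_3/(1+r)^3 + D_4/(1+r)^4 + D_5/(1+r)^5 + TV/(1+r)^5
    = 6227.60446 + 7222.17081 + 8375.57228 + 9713.17528 + 11264.39733 + 393127.46691 = 435930.38708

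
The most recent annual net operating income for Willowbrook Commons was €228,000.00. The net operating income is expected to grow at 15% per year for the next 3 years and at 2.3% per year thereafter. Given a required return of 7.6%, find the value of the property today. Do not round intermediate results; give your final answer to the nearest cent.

D_1 = 262200.00000
D_2 = 301530.00000
D_3 = 346759.50000
Terminal value at year 3: TV = D_3×(1+g_2)/(r−g_2) = 354734.96850/0.053 = 6693112.61321
P_0 = D_1/(1+r)^1 + D_2/(1+r)^2 + D_3/(1+r)^3 + TV/(1+r)^3
    = 243680.29740 + 260438.97956 + 278350.21050 + 5372684.25167 = 6155153.73913

€6155153.74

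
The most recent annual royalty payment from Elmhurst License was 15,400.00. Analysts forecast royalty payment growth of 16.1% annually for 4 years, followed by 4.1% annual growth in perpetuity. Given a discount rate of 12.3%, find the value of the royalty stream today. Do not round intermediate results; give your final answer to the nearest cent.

290330.86

D_1 = 17879.40000
D_2 = 20757.98340
D_3 = 24100.01873
D_4 = 27980.12174
Terminal value at year 4: TV = D_4×(1+g_2)/(r−g_2) = 29127.30673/0.082 = 355211.05773
P_0 = D_1/(1+r)^1 + D_2/(1+r)^2 + D_3/(1+r)^3 + D_4/(1+r)^4 + TV/(1+r)^4
    = 15921.10419 + 16459.84146 + 17016.80849 + 17592.62213 + 223340.48344 = 290330.85971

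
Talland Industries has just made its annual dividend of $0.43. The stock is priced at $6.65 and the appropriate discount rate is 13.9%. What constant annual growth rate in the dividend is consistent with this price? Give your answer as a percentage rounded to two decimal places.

6.98%

P = D₀(1+g)/(r−g) ⇒ P(r−g) = D₀(1+g) ⇒ g(P+D₀) = P·r − D₀
g = (P·r − D₀)/(P + D₀) = ($6.65×0.139 − $0.43) / ($6.65 + $0.43) = 0.069823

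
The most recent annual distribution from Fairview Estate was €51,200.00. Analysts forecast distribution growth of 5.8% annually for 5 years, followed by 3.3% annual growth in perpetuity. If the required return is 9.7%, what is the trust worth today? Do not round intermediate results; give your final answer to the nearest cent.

D_1 = 54169.60000
D_2 = 57311.43680
D_3 = 60635.50013
D_4 = 64152.35914
D_5 = 67873.19597
Terminal value at year 5: TV = D_5×(1+g_2)/(r−g_2) = 70113.01144/0.064 = 1095515.80374
P_0 = D_1/(1+r)^1 + D_2/(1+r)^2 + D_3/(1+r)^3 + D_4/(1+r)^4 + D_5/(1+r)^5 + TV/(1+r)^5
    = 49379.76299 + 47624.23814 + 45931.12485 + 44298.20427 + 42723.33648 + 689581.35290 = 919538.01963

€919538.02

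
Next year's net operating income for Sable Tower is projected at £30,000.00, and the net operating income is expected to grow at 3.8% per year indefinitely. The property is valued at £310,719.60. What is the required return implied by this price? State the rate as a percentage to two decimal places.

13.46%

P = D₁/(r − g) ⇒ r = D₁/P + g = £30,000.0000/£310,719.60 + 0.038 = 0.096550 + 0.038 = 0.134550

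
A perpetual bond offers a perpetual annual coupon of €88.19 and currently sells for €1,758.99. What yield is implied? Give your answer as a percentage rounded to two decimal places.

5.01%

P = C/r ⇒ r = C/P = €88.19/€1,758.99 = 0.050137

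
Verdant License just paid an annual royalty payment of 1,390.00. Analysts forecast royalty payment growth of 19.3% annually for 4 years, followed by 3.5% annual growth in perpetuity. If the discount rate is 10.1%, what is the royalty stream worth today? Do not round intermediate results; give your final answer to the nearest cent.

D_1 = 1658.27000
D_2 = 1978.31611
D_3 = 2360.13112
D_4 = 2815.63643
Terminal value at year 4: TV = D_4×(1+g_2)/(r−g_2) = 2914.18370/0.066 = 44154.29849
P_0 = D_1/(1+r)^1 + D_2/(1+r)^2 + D_3/(1+r)^3 + D_4/(1+r)^4 + TV/(1+r)^4
    = 1506.14896 + 1632.00336 + 1768.37422 + 1916.14027 + 30048.56338 = 36871.23019

36871.23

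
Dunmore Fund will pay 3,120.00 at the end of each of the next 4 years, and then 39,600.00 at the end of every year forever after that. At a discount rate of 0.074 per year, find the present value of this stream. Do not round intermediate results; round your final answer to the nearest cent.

PV of 4-year annuity: 3,120.00 × [1 − (1+0.074)^−4] / 0.074 = 10473.36542
Perpetuity value at year 4: 39,600.00 / 0.074 = 535135.13514
PV of perpetuity: 535135.13514 / (1+0.074)^4 = 402203.95861
Total PV = 10473.36542 + 402203.95861 = 412677.32404

412677.32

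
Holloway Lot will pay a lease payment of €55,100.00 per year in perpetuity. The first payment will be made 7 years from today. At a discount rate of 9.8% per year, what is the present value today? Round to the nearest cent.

Value at end of year 6: C / r = €55,100.00 / 0.098 = €562,244.8980
Discount to today: PV = €562,244.8980 / (1 + 0.098)^6 = €562,244.8980 / 1.752323 = €320,856.97

€320856.97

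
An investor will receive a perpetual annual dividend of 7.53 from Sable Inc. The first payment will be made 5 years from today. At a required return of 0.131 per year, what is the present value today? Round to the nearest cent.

35.13

Value at end of year 4: C / r = 7.53 / 0.131 = 57.4809
Discount to today: PV = 57.4809 / (1 + 0.131)^4 = 57.4809 / 1.636253 = 35.13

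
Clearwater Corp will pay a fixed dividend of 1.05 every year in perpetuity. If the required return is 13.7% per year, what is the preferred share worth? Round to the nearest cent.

Level perpetuity: PV = C / r = 1.05 / 0.137 = 7.66

7.66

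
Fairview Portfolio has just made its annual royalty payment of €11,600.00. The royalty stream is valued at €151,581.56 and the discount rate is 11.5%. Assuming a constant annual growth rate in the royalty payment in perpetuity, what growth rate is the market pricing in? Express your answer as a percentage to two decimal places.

3.57%

P = D₀(1+g)/(r−g) ⇒ P(r−g) = D₀(1+g) ⇒ g(P+D₀) = P·r − D₀
g = (P·r − D₀)/(P + D₀) = (€151,581.56×0.115 − €11,600.00) / (€151,581.56 + €11,600.00) = 0.035739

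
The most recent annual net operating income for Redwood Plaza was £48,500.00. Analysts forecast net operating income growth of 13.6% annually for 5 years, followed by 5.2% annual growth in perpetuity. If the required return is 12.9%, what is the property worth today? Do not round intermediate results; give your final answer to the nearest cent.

D_1 = 55096.00000
D_2 = 62589.05600
D_3 = 71101.16762
D_4 = 80770.92641
D_5 = 91755.77240
Terminal value at year 5: TV = D_5×(1+g_2)/(r−g_2) = 96527.07257/0.077 = 1253598.34505
P_0 = D_1/(1+r)^1 + D_2/(1+r)^2 + D_3/(1+r)^3 + D_4/(1+r)^4 + D_5/(1+r)^5 + TV/(1+r)^5
    = 48800.70859 + 49103.28163 + 49407.73067 + 49714.06736 + 50022.30338 + 683421.59945 = 930469.69108

£930469.69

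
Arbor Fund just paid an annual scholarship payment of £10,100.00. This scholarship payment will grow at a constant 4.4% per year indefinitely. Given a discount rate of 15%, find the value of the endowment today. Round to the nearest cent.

D₁ = D₀ × (1 + g) = £10,100.00 × 1.044 = £10,544.4000
Growing perpetuity: P = D₁ / (r − g) = £10,544.4000 / (0.15 − 0.044) = £99,475.47

£99475.47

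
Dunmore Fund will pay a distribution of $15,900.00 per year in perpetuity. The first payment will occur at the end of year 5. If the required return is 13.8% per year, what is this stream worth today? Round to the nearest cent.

Value at end of year 4: C / r = $15,900.00 / 0.138 = $115,217.3913
Discount to today: PV = $115,217.3913 / (1 + 0.138)^4 = $115,217.3913 / 1.677139 = $68,698.77

$68698.77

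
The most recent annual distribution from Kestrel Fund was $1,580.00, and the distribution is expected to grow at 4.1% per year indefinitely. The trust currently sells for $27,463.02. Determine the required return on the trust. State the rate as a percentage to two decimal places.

D₁ = $1,580.00 × 1.041 = $1,644.7800
P = D₁/(r − g) ⇒ r = D₁/P + g = $1,644.7800/$27,463.02 + 0.041 = 0.059891 + 0.041 = 0.100891

10.09%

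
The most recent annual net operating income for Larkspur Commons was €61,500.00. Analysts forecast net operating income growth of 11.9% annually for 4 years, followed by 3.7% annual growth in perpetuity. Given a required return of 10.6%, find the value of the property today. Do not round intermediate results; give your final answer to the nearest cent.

€1221825.36

D_1 = 68818.50000
D_2 = 77007.90150
D_3 = 86171.84178
D_4 = 96426.29095
Terminal value at year 4: TV = D_4×(1+g_2)/(r−g_2) = 99994.06372/0.069 = 1449189.32921
P_0 = D_1/(1+r)^1 + D_2/(1+r)^2 + D_3/(1+r)^3 + D_4/(1+r)^4 + TV/(1+r)^4
    = 62222.87523 + 62954.24718 + 63694.21572 + 64442.88191 + 968511.13831 = 1221825.35835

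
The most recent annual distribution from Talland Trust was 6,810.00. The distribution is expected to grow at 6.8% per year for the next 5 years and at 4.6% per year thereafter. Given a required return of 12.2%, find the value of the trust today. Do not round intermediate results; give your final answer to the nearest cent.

D_1 = 7273.08000
D_2 = 7767.64944
D_3 = 8295.84960
D_4 = 8859.96737
D_5 = 9462.44516
Terminal value at year 5: TV = D_5×(1+g_2)/(r−g_2) = 9897.71763/0.076 = 130233.12676
P_0 = D_1/(1+r)^1 + D_2/(1+r)^2 + D_3/(1+r)^3 + D_4/(1+r)^4 + D_5/(1+r)^5 + TV/(1+r)^5
    = 6482.24599 + 6170.26624 + 5873.30155 + 5590.62928 + 5321.56156 + 73241.49205 = 102679.49668

102679.50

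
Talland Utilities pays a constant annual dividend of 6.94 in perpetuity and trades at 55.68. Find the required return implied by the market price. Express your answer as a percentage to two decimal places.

12.46%

P = C/r ⇒ r = C/P = 6.94/55.68 = 0.124641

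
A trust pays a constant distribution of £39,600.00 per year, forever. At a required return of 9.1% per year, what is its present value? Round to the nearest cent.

£435164.84

Level perpetuity: PV = C / r = £39,600.00 / 0.091 = £435,164.84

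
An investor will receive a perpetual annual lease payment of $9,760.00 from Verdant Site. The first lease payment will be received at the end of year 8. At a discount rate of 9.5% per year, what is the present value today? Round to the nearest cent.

Value at end of year 7: C / r = $9,760.00 / 0.095 = $102,736.8421
Discount to today: PV = $102,736.8421 / (1 + 0.095)^7 = $102,736.8421 / 1.887552 = $54,428.63

$54428.63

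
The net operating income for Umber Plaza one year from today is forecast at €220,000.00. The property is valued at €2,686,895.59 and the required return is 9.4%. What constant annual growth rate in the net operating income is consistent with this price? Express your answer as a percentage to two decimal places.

1.21%

P = D₁/(r−g) ⇒ g = r − D₁/P = 0.094 − €220,000.00/€2,686,895.59 = 0.012121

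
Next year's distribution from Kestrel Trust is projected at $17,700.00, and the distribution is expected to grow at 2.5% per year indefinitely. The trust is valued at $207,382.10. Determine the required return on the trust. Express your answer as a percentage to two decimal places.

11.03%

P = D₁/(r − g) ⇒ r = D₁/P + g = $17,700.0000/$207,382.10 + 0.025 = 0.085350 + 0.025 = 0.110350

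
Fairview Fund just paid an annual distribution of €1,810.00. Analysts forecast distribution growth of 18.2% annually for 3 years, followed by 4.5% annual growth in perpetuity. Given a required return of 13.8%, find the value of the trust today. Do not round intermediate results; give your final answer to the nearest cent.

D_1 = 2139.42000
D_2 = 2528.79444
D_3 = 2989.03503
Terminal value at year 3: TV = D_3×(1+g_2)/(r−g_2) = 3123.54160/0.093 = 33586.46886
P_0 = D_1/(1+r)^1 + D_2/(1+r)^2 + D_3/(1+r)^3 + TV/(1+r)^3
    = 1879.98243 + 1952.67067 + 2028.16936 + 22789.64501 = 28650.46747

€28650.47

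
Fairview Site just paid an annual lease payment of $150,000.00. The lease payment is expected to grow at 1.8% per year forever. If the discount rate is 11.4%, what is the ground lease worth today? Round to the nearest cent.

$1590625.00

D₁ = D₀ × (1 + g) = $150,000.00 × 1.018 = $152,700.0000
Growing perpetuity: P = D₁ / (r − g) = $152,700.0000 / (0.114 − 0.018) = $1,590,625.00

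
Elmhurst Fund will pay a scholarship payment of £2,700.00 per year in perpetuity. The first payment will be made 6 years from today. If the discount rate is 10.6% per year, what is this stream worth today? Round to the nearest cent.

£15391.55

Value at end of year 5: C / r = £2,700.00 / 0.106 = £25,471.6981
Discount to today: PV = £25,471.6981 / (1 + 0.106)^5 = £25,471.6981 / 1.654915 = £15,391.55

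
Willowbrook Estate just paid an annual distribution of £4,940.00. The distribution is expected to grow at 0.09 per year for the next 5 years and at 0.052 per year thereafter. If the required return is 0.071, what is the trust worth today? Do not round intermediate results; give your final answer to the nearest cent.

£324704.13

D_1 = 5384.60000
D_2 = 5869.21400
D_3 = 6397.44326
D_4 = 6973.21315
D_5 = 7600.80234
Terminal value at year 5: TV = D_5×(1+g_2)/(r−g_2) = 7996.04406/0.019 = 420844.42414
P_0 = D_1/(1+r)^1 + D_2/(1+r)^2 + D_3/(1+r)^3 + D_4/(1+r)^4 + D_5/(1+r)^5 + TV/(1+r)^5
    = 5027.63772 + 5116.83017 + 5207.60494 + 5299.99009 + 5394.01419 + 298658.04873 = 324704.12585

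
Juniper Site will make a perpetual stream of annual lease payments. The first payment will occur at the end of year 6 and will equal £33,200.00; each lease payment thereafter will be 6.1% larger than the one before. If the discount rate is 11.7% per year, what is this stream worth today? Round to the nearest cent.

Value at end of year 5: C₁ / (r − g) = £33,200.00 / (0.117 − 0.061) = £592,857.1429
Discount to today: PV = £592,857.1429 / (1 + 0.117)^5 = £592,857.1429 / 1.738865 = £340,944.89

£340944.89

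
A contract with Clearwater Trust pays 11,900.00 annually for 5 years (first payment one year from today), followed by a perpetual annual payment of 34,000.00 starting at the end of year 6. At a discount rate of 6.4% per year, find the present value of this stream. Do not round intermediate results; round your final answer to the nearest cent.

PV of 5-year annuity: 11,900.00 × [1 − (1+0.064)^−5] / 0.064 = 49586.33668
Perpetuity value at year 5: 34,000.00 / 0.064 = 531250.00000
PV of perpetuity: 531250.00000 / (1+0.064)^5 = 389574.75235
Total PV = 49586.33668 + 389574.75235 = 439161.08903

439161.09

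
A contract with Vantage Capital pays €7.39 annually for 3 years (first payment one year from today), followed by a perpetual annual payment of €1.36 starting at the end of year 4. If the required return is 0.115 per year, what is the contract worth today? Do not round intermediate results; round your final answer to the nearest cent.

PV of 3-year annuity: €7.39 × [1 − (1+0.115)^−3] / 0.115 = 17.90316
Perpetuity value at year 3: €1.36 / 0.115 = 11.82609
PV of perpetuity: 11.82609 / (1+0.115)^3 = 8.53132
Total PV = 17.90316 + 8.53132 = 26.43448

€26.43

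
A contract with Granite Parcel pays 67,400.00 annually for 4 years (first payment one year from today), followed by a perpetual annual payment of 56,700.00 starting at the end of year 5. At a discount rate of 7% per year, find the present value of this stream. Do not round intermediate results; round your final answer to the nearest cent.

PV of 4-year annuity: 67,400.00 × [1 − (1+0.07)^−4] / 0.07 = 228298.03869
Perpetuity value at year 4: 56,700.00 / 0.07 = 810000.00000
PV of perpetuity: 810000.00000 / (1+0.07)^4 = 617945.12176
Total PV = 228298.03869 + 617945.12176 = 846243.16044

846243.16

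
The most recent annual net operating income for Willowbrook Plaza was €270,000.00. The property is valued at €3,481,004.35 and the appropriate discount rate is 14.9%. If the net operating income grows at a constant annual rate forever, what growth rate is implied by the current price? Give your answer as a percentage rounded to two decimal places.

P = D₀(1+g)/(r−g) ⇒ P(r−g) = D₀(1+g) ⇒ g(P+D₀) = P·r − D₀
g = (P·r − D₀)/(P + D₀) = (€3,481,004.35×0.149 − €270,000.00) / (€3,481,004.35 + €270,000.00) = 0.066294

6.63%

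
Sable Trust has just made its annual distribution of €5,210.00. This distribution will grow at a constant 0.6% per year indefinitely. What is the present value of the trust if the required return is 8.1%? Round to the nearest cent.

D₁ = D₀ × (1 + g) = €5,210.00 × 1.006 = €5,241.2600
Growing perpetuity: P = D₁ / (r − g) = €5,241.2600 / (0.081 − 0.006) = €69,883.47

€69883.47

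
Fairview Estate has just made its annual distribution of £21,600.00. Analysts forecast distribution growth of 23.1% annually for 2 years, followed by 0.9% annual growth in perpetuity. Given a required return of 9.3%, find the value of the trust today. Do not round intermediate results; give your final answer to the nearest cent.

D_1 = 26589.60000
D_2 = 32731.79760
Terminal value at year 2: TV = D_2×(1+g_2)/(r−g_2) = 33026.38378/0.084 = 393171.23546
P_0 = D_1/(1+r)^1 + D_2/(1+r)^2 + TV/(1+r)^2
    = 24327.17292 + 27398.67325 + 329110.25369 = 380836.09986

£380836.10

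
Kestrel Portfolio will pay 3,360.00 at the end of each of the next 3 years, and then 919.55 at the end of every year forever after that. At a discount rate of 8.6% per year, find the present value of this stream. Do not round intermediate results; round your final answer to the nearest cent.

PV of 3-year annuity: 3,360.00 × [1 − (1+0.086)^−3] / 0.086 = 8566.14967
Perpetuity value at year 3: 919.55 / 0.086 = 10692.44186
PV of perpetuity: 10692.44186 / (1+0.086)^3 = 8348.09575
Total PV = 8566.14967 + 8348.09575 = 16914.24542

16914.25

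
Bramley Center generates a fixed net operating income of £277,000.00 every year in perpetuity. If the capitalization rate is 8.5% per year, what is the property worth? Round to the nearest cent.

Level perpetuity: PV = C / r = £277,000.00 / 0.085 = £3,258,823.53

£3258823.53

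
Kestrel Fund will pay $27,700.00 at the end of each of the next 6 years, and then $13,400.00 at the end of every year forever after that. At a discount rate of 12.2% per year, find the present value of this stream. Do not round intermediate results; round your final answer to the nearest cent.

$168297.67

PV of 6-year annuity: $27,700.00 × [1 − (1+0.122)^−6] / 0.122 = 113243.79938
Perpetuity value at year 6: $13,400.00 / 0.122 = 109836.06557
PV of perpetuity: 109836.06557 / (1+0.122)^6 = 55053.86660
Total PV = 113243.79938 + 55053.86660 = 168297.66597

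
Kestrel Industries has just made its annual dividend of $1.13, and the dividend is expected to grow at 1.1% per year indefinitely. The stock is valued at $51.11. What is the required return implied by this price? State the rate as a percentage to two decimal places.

3.34%

D₁ = $1.13 × 1.011 = $1.1424
P = D₁/(r − g) ⇒ r = D₁/P + g = $1.1424/$51.11 + 0.011 = 0.022352 + 0.011 = 0.033352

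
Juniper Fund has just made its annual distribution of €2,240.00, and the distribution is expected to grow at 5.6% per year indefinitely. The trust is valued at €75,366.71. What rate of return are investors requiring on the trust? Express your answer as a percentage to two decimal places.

D₁ = €2,240.00 × 1.056 = €2,365.4400
P = D₁/(r − g) ⇒ r = D₁/P + g = €2,365.4400/€75,366.71 + 0.056 = 0.031386 + 0.056 = 0.087386

8.74%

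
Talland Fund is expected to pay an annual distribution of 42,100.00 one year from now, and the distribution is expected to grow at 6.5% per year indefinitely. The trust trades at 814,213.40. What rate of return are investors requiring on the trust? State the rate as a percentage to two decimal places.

11.67%

P = D₁/(r − g) ⇒ r = D₁/P + g = 42,100.0000/814,213.40 + 0.065 = 0.051706 + 0.065 = 0.116706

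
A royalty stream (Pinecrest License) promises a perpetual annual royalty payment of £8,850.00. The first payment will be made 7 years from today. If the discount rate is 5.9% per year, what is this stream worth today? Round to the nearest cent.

Value at end of year 6: C / r = £8,850.00 / 0.059 = £150,000.0000
Discount to today: PV = £150,000.0000 / (1 + 0.059)^6 = £150,000.0000 / 1.410509 = £106,344.61

£106344.61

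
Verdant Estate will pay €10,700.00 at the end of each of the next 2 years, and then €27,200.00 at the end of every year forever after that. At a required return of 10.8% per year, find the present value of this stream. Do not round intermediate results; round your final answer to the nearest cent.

PV of 2-year annuity: €10,700.00 × [1 − (1+0.108)^−2] / 0.108 = 18372.77952
Perpetuity value at year 2: €27,200.00 / 0.108 = 251851.85185
PV of perpetuity: 251851.85185 / (1+0.108)^2 = 205147.21606
Total PV = 18372.77952 + 205147.21606 = 223519.99558

€223520.00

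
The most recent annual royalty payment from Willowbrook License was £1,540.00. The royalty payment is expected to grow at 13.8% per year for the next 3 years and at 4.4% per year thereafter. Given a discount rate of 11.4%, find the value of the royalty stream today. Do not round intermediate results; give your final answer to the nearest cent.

D_1 = 1752.52000
D_2 = 1994.36776
D_3 = 2269.59051
Terminal value at year 3: TV = D_3×(1+g_2)/(r−g_2) = 2369.45249/0.07 = 33849.32133
P_0 = D_1/(1+r)^1 + D_2/(1+r)^2 + D_3/(1+r)^3 + TV/(1+r)^3
    = 1573.17774 + 1607.07026 + 1641.69295 + 24484.67779 = 29306.61874

£29306.62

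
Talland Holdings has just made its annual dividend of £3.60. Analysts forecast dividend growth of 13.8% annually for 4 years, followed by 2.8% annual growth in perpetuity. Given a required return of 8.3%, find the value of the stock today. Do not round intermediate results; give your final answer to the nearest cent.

£98.36

D_1 = 4.09680
D_2 = 4.66216
D_3 = 5.30554
D_4 = 6.03770
Terminal value at year 4: TV = D_4×(1+g_2)/(r−g_2) = 6.20676/0.055 = 112.85011
P_0 = D_1/(1+r)^1 + D_2/(1+r)^2 + D_3/(1+r)^3 + D_4/(1+r)^4 + TV/(1+r)^4
    = 3.78283 + 3.97494 + 4.17680 + 4.38892 + 82.03292 = 98.35640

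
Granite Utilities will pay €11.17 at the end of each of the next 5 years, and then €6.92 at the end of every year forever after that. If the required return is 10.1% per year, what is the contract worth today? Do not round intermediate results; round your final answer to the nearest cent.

€84.58

PV of 5-year annuity: €11.17 × [1 − (1+0.101)^−5] / 0.101 = 42.23514
Perpetuity value at year 5: €6.92 / 0.101 = 68.51485
PV of perpetuity: 68.51485 / (1+0.101)^5 = 42.34948
Total PV = 42.23514 + 42.34948 = 84.58462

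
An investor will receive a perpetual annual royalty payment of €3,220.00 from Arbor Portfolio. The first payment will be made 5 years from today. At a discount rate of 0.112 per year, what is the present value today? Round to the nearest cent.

€18802.63

Value at end of year 4: C / r = €3,220.00 / 0.112 = €28,750.0000
Discount to today: PV = €28,750.0000 / (1 + 0.112)^4 = €28,750.0000 / 1.529041 = €18,802.63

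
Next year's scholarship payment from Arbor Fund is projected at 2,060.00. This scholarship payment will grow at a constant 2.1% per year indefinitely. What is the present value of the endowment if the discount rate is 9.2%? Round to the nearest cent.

Growing perpetuity: P = D₁ / (r − g) = 2,060.0000 / (0.092 − 0.021) = 29,014.08

29014.08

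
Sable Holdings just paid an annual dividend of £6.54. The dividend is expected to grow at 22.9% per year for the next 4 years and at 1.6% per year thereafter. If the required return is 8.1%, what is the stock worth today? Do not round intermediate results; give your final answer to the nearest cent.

D_1 = 8.03766
D_2 = 9.87828
D_3 = 12.14041
D_4 = 14.92057
Terminal value at year 4: TV = D_4×(1+g_2)/(r−g_2) = 15.15929/0.065 = 233.21991
P_0 = D_1/(1+r)^1 + D_2/(1+r)^2 + D_3/(1+r)^3 + D_4/(1+r)^4 + TV/(1+r)^4
    = 7.43539 + 8.45337 + 9.61073 + 10.92654 + 170.79016 = 207.21620

£207.22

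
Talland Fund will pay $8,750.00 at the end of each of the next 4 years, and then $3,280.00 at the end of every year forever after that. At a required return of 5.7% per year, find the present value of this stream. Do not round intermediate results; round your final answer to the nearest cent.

PV of 4-year annuity: $8,750.00 × [1 − (1+0.057)^−4] / 0.057 = 30529.12323
Perpetuity value at year 4: $3,280.00 / 0.057 = 57543.85965
PV of perpetuity: 57543.85965 / (1+0.057)^4 = 46099.79974
Total PV = 30529.12323 + 46099.79974 = 76628.92297

$76628.92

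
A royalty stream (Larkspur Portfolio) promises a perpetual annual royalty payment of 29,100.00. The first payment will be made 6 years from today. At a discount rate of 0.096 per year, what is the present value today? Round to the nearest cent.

Value at end of year 5: C / r = 29,100.00 / 0.096 = 303,125.0000
Discount to today: PV = 303,125.0000 / (1 + 0.096)^5 = 303,125.0000 / 1.581440 = 191,676.55

191676.55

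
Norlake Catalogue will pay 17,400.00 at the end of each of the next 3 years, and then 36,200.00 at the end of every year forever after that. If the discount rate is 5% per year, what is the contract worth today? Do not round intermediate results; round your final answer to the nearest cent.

PV of 3-year annuity: 17,400.00 × [1 − (1+0.05)^−3] / 0.05 = 47384.51571
Perpetuity value at year 3: 36,200.00 / 0.05 = 724000.00000
PV of perpetuity: 724000.00000 / (1+0.05)^3 = 625418.42134
Total PV = 47384.51571 + 625418.42134 = 672802.93705

672802.94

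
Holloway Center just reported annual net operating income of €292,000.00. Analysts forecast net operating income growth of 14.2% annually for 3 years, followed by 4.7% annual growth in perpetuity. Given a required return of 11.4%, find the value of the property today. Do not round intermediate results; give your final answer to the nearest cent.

€5836615.38

D_1 = 333464.00000
D_2 = 380815.88800
D_3 = 434891.74410
Terminal value at year 3: TV = D_3×(1+g_2)/(r−g_2) = 455331.65607/0.067 = 6795994.86669
P_0 = D_1/(1+r)^1 + D_2/(1+r)^2 + D_3/(1+r)^3 + TV/(1+r)^3
    = 299339.31777 + 306863.10673 + 314576.00349 + 4915836.95004 = 5836615.37803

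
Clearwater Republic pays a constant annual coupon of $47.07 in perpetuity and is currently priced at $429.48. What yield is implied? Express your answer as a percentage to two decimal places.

10.96%

P = C/r ⇒ r = C/P = $47.07/$429.48 = 0.109598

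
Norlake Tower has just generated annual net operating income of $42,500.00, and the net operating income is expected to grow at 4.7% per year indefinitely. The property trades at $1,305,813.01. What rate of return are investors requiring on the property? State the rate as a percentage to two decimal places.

8.11%

D₁ = $42,500.00 × 1.047 = $44,497.5000
P = D₁/(r − g) ⇒ r = D₁/P + g = $44,497.5000/$1,305,813.01 + 0.047 = 0.034076 + 0.047 = 0.081076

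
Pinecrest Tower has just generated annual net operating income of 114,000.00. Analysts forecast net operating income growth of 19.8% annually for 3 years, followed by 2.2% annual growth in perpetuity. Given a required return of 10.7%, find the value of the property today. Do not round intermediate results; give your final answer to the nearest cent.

D_1 = 136572.00000
D_2 = 163613.25600
D_3 = 196008.68069
Terminal value at year 3: TV = D_3×(1+g_2)/(r−g_2) = 200320.87166/0.085 = 2356716.13721
P_0 = D_1/(1+r)^1 + D_2/(1+r)^2 + D_3/(1+r)^3 + TV/(1+r)^3
    = 123371.27371 + 133512.90507 + 144488.22066 + 1737258.37074 = 2138630.77018

2138630.77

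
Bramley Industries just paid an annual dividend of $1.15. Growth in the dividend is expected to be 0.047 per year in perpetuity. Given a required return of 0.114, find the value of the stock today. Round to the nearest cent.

$17.97

D₁ = D₀ × (1 + g) = $1.15 × 1.047 = $1.2041
Growing perpetuity: P = D₁ / (r − g) = $1.2041 / (0.114 − 0.047) = $17.97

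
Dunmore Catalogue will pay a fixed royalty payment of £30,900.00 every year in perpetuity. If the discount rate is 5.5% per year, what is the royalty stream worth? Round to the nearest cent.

£561818.18

Level perpetuity: PV = C / r = £30,900.00 / 0.055 = £561,818.18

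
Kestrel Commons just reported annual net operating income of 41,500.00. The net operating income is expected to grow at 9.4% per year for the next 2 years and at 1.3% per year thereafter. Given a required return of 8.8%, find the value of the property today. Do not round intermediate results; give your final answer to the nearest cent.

D_1 = 45401.00000
D_2 = 49668.69400
Terminal value at year 2: TV = D_2×(1+g_2)/(r−g_2) = 50314.38702/0.075 = 670858.49363
P_0 = D_1/(1+r)^1 + D_2/(1+r)^2 + TV/(1+r)^2
    = 41728.86029 + 41958.98269 + 566725.99280 = 650413.83578

650413.84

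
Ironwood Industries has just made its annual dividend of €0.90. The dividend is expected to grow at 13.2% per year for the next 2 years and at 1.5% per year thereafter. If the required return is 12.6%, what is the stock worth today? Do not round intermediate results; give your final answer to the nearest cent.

D_1 = 1.01880
D_2 = 1.15328
Terminal value at year 2: TV = D_2×(1+g_2)/(r−g_2) = 1.17058/0.111 = 10.54577
P_0 = D_1/(1+r)^1 + D_2/(1+r)^2 + TV/(1+r)^2
    = 0.90480 + 0.90962 + 8.31767 = 10.13208

€10.13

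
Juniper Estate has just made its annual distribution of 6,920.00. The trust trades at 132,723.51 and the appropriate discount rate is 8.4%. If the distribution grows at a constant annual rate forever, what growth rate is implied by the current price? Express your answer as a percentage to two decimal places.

P = D₀(1+g)/(r−g) ⇒ P(r−g) = D₀(1+g) ⇒ g(P+D₀) = P·r − D₀
g = (P·r − D₀)/(P + D₀) = (132,723.51×0.084 − 6,920.00) / (132,723.51 + 6,920.00) = 0.030283

3.03%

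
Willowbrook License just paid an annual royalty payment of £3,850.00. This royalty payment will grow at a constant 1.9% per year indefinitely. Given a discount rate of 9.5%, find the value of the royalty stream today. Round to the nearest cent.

D₁ = D₀ × (1 + g) = £3,850.00 × 1.019 = £3,923.1500
Growing perpetuity: P = D₁ / (r − g) = £3,923.1500 / (0.095 − 0.019) = £51,620.39

£51620.39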